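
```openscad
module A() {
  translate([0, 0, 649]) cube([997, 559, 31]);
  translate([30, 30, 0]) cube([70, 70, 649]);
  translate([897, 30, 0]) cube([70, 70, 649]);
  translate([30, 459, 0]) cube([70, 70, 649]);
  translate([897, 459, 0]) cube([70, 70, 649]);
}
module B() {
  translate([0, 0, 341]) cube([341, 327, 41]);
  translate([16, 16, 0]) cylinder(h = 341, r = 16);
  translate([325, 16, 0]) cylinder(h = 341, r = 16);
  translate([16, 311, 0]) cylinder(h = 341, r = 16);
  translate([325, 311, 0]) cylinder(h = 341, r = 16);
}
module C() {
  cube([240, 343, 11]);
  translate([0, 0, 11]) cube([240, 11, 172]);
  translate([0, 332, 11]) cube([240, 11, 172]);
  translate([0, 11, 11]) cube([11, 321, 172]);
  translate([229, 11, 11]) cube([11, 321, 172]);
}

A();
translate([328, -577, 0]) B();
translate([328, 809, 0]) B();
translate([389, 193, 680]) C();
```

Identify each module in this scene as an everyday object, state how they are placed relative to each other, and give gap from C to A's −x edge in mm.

The open box's min-x is at 389; the table's min-x is 0; gap = 389 mm.

A is a table. B is a stool. C is an open box. Two stools sit around the table at the −y, +y sides. The open box is on top of the table. The gap from the open box to the table's −x edge is 389 mm.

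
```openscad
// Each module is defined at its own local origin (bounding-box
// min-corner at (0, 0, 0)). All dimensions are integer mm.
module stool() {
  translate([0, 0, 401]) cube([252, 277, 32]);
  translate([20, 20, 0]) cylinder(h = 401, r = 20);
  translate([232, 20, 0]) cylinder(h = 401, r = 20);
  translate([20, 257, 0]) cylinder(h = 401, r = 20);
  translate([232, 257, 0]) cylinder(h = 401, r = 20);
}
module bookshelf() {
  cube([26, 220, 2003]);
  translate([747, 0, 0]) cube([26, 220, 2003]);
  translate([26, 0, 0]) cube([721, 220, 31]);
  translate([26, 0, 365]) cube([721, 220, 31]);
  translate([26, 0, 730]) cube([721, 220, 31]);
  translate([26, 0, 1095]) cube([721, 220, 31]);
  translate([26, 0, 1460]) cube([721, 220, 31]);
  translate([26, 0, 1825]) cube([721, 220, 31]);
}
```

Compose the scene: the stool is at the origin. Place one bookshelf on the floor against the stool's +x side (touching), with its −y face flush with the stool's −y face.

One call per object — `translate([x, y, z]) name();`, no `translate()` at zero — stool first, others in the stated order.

stool();
translate([252, 0, 0]) bookshelf();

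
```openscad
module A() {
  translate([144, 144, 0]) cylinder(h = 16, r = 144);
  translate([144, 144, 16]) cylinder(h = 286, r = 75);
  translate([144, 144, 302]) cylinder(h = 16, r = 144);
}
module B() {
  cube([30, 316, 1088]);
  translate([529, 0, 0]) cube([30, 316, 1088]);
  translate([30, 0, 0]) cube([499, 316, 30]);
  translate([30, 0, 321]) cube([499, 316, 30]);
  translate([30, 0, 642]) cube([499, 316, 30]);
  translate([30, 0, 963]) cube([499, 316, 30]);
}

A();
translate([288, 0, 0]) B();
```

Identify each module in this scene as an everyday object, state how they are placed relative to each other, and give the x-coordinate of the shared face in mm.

A is a spool. B is a bookshelf. The bookshelf is against the spool's +x side, with their −y faces flush. The x-coordinate of the shared face is 288 mm.

The spool's +x face and the bookshelf's −x face are both at x = 288 mm.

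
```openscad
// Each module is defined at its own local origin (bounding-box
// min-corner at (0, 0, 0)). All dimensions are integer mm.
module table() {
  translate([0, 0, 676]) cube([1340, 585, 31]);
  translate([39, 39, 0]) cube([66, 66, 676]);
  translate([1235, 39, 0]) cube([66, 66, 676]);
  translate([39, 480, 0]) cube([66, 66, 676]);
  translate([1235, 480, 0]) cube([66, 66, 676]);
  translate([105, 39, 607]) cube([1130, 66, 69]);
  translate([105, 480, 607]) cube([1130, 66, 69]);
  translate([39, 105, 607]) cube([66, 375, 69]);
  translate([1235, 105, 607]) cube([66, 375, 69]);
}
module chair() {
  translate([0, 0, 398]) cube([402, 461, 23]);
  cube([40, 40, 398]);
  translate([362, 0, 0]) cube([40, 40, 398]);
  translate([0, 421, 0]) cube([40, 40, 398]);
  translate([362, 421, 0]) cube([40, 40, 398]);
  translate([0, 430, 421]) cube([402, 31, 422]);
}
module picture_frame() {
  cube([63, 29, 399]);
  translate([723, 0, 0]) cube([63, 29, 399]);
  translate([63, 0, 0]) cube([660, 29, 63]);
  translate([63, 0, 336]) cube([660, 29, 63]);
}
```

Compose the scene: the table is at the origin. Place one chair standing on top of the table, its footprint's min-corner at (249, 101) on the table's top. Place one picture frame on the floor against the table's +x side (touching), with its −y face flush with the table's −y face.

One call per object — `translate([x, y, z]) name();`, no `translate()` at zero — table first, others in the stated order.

table();
translate([249, 101, 707]) chair();
translate([1340, 0, 0]) picture_frame();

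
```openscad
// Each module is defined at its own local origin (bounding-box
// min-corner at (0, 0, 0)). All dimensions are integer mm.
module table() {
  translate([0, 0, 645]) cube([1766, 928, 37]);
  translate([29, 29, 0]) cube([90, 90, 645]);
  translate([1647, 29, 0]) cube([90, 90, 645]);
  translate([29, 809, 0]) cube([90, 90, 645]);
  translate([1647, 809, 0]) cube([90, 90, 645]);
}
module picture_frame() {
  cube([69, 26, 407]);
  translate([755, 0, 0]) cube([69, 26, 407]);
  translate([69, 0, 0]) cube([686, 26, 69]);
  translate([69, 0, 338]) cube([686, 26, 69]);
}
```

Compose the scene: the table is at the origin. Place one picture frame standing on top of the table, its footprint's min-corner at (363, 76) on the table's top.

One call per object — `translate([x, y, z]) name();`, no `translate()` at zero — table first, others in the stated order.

table();
translate([363, 76, 682]) picture_frame();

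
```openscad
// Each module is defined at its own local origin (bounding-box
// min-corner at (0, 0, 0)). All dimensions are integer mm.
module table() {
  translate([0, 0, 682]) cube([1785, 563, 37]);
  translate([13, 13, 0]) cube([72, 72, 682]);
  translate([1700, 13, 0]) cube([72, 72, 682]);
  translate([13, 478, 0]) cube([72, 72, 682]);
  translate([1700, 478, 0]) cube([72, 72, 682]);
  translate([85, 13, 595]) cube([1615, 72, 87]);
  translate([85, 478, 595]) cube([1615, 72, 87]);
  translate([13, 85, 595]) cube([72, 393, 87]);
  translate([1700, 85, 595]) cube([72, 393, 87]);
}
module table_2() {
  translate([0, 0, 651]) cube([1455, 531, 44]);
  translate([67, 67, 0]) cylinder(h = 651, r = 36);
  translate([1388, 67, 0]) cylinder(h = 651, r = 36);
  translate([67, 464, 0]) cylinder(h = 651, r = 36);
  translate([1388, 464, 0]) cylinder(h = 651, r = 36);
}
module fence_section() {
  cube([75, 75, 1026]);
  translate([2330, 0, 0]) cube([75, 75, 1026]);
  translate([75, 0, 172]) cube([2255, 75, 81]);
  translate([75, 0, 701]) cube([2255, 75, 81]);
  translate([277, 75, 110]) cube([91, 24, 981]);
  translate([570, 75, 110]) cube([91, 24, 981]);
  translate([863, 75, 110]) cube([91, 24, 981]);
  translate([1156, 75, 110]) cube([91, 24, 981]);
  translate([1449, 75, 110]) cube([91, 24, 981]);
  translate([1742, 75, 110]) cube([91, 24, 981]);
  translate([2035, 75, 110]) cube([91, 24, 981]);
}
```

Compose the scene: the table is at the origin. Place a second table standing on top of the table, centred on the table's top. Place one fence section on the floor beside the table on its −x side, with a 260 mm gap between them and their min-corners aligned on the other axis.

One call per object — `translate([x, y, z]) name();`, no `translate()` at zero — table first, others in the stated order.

table();
translate([165, 16, 719]) table_2();
translate([-2665, 0, 0]) fence_section();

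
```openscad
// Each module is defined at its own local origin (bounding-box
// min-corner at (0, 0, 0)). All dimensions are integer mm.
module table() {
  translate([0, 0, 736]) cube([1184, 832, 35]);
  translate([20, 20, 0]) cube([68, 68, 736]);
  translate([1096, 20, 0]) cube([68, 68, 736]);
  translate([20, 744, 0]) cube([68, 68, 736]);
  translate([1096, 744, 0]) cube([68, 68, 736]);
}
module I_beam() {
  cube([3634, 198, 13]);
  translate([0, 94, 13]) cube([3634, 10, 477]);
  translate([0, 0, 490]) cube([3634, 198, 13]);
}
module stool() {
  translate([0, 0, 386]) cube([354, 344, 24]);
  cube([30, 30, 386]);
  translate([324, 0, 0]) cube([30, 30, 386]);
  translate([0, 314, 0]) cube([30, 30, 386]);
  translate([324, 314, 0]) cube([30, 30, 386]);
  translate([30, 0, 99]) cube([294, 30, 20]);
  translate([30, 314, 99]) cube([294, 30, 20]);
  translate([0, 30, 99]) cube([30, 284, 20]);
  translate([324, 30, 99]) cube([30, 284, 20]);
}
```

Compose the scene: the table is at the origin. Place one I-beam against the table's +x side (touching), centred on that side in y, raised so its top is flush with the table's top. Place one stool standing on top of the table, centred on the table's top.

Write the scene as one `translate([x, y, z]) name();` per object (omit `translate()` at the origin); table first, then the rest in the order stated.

table();
translate([1184, 317, 268]) I_beam();
translate([415, 244, 771]) stool();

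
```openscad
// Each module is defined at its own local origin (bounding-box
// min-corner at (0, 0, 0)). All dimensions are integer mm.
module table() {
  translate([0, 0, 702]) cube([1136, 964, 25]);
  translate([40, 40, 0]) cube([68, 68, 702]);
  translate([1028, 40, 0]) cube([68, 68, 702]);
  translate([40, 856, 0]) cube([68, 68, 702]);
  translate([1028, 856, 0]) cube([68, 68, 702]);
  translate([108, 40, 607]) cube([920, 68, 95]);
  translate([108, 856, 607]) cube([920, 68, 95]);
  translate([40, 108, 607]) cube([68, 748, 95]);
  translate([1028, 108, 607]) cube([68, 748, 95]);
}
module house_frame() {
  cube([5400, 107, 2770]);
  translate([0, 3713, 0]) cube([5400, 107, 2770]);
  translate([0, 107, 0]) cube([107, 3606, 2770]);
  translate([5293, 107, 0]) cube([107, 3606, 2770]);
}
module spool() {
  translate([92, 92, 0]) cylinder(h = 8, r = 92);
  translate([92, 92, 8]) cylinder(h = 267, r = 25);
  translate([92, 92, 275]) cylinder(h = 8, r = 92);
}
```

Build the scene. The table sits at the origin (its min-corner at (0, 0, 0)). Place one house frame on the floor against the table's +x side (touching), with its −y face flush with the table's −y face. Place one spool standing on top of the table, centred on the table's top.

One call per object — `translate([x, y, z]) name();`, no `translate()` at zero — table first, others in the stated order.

table();
translate([1136, 0, 0]) house_frame();
translate([476, 390, 727]) spool();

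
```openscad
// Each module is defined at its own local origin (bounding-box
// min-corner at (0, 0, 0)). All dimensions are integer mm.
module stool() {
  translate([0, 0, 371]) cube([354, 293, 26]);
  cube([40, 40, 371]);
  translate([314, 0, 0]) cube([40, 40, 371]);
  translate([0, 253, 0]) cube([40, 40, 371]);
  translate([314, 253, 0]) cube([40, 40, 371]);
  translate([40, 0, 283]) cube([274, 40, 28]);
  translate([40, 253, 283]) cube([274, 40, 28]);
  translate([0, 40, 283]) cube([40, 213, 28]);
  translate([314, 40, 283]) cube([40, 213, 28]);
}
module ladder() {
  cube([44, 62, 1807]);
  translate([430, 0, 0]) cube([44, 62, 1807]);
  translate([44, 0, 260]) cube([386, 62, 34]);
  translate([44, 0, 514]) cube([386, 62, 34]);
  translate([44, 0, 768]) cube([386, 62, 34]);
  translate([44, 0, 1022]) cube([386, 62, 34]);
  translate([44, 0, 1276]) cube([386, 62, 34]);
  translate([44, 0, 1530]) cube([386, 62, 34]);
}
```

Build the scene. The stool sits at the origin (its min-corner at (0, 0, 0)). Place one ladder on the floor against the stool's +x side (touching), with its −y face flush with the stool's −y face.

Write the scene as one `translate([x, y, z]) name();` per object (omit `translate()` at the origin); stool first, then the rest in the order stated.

stool();
translate([354, 0, 0]) ladder();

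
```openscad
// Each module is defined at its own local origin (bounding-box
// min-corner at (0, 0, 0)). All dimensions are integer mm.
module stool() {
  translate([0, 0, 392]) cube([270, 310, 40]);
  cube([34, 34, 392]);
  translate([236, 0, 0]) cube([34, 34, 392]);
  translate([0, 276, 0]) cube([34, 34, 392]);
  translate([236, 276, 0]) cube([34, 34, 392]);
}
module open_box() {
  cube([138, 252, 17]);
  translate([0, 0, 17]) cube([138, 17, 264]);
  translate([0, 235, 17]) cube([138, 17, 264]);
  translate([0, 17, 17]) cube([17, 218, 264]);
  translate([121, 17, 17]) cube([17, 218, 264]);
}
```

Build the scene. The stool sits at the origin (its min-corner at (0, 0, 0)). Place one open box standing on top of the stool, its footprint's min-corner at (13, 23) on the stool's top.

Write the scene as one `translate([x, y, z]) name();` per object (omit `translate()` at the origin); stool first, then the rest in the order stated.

stool();
translate([13, 23, 432]) open_box();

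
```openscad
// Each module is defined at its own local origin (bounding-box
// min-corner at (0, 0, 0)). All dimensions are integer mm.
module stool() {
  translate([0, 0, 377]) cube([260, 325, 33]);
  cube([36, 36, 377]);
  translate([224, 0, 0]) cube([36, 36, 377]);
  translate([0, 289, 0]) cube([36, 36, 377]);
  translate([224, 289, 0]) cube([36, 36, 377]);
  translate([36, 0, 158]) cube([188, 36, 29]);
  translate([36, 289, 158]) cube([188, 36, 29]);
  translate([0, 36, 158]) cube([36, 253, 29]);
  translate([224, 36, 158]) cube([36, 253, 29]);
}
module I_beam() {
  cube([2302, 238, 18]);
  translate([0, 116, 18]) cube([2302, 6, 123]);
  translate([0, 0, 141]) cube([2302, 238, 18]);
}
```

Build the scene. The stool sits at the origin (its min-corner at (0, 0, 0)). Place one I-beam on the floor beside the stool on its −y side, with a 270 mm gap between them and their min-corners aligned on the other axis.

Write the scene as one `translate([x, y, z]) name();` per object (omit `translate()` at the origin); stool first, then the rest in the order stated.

stool();
translate([0, -508, 0]) I_beam();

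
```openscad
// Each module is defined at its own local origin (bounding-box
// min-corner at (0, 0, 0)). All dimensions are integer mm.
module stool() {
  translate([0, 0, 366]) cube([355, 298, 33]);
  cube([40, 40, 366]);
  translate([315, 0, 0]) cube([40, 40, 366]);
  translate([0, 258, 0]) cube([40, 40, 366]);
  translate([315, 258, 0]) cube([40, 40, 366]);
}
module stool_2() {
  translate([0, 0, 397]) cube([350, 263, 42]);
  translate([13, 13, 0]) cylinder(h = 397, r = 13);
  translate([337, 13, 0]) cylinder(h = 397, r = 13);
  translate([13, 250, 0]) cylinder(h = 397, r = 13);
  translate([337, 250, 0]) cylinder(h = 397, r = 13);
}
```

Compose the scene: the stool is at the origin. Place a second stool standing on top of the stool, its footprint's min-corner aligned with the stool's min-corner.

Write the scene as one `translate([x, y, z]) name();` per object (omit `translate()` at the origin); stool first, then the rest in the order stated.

stool();
translate([0, 0, 399]) stool_2();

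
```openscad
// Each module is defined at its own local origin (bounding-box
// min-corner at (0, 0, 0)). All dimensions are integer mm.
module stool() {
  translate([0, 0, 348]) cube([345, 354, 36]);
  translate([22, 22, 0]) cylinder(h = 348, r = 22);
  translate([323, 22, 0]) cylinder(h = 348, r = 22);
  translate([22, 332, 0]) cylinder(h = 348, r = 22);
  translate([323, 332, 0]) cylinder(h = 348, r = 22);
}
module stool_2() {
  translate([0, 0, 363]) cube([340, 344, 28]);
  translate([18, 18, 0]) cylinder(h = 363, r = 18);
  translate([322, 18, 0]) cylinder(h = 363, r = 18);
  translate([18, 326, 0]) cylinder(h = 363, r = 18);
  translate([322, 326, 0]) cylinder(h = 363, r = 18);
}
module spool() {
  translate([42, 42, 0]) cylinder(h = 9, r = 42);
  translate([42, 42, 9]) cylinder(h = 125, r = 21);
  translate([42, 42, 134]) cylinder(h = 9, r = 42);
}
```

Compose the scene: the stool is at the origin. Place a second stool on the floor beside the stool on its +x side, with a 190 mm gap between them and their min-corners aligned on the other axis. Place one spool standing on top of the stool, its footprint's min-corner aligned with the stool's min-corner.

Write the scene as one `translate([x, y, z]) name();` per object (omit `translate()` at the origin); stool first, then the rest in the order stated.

stool();
translate([535, 0, 0]) stool_2();
translate([0, 0, 384]) spool();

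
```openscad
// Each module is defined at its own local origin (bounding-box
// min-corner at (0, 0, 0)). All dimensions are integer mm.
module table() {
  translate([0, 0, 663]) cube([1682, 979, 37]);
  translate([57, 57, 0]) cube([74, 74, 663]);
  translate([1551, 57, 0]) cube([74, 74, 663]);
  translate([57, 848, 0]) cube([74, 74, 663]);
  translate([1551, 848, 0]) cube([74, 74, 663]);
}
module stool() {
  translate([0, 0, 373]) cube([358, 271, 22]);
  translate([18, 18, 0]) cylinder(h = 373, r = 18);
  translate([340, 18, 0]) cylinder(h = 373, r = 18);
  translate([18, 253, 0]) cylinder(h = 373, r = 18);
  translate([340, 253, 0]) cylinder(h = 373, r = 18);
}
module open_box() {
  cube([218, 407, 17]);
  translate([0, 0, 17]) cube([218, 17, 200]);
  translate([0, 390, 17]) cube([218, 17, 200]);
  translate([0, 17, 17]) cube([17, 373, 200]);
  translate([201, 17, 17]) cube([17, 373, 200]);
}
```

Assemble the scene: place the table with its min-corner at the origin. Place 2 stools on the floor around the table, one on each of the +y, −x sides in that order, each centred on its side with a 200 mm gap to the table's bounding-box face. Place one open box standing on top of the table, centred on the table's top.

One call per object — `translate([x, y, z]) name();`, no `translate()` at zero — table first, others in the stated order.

table();
translate([662, 1179, 0]) stool();
translate([-558, 354, 0]) stool();
translate([732, 286, 700]) open_box();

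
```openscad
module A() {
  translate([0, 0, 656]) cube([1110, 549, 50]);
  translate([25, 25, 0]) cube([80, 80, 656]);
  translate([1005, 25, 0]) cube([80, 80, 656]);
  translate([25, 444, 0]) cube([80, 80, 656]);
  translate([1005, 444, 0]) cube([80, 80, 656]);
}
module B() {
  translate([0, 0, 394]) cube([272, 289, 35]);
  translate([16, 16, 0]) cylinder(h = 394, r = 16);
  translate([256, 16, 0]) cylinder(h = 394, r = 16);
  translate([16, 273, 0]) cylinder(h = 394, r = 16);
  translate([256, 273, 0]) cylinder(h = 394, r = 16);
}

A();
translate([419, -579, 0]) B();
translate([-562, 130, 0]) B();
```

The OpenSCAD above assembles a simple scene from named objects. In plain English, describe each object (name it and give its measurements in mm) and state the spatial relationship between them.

A is a rectangular dining table. The top is 1110×549×50 mm with its upper surface at z = 706 mm. It stands on four 80×80 mm square legs, each inset 25 mm from the nearest pair of top edges, running from the floor to the underside of the top.

B is a four-legged stool. The seat is 272×289 mm, 35 mm thick, top at z = 429 mm. It stands on four round legs, each 32 mm in diameter, from z = 0 to the seat underside, each leg's axis is inset half a diameter from the nearest pair of seat edges (so the leg's bounding box is flush with the corner).

Two stools sit around the table at the −y, −x sides.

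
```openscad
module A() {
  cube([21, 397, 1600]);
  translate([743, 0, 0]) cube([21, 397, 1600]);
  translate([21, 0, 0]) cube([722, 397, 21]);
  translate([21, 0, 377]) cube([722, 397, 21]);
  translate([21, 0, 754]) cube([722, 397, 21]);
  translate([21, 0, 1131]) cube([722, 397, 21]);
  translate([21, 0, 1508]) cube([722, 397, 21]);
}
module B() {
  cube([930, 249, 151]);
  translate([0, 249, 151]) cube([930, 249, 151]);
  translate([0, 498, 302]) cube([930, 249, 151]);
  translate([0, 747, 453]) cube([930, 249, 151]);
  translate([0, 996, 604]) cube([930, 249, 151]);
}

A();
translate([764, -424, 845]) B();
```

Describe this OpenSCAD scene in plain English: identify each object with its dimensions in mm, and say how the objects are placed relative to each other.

A is a bookshelf 764 mm wide overall, 397 mm deep and 1600 mm tall. The two sides are 21 mm thick vertical panels. 5 horizontal shelves of 21 mm thickness span between the inner faces of the sides; the lowest shelf sits on the floor and shelves are stacked with a clear vertical gap of 356 mm between each pair.

B is a straight staircase of 5 solid steps. Each step is 930 mm wide (x), 249 mm deep (y, the going) and 151 mm tall (the rise). The first step rests on the floor; each subsequent step sits one going further in +y and one rise higher in +z, directly behind and above the previous step with no overlap.

The staircase is beside the bookshelf with their tops flush at z = 1600.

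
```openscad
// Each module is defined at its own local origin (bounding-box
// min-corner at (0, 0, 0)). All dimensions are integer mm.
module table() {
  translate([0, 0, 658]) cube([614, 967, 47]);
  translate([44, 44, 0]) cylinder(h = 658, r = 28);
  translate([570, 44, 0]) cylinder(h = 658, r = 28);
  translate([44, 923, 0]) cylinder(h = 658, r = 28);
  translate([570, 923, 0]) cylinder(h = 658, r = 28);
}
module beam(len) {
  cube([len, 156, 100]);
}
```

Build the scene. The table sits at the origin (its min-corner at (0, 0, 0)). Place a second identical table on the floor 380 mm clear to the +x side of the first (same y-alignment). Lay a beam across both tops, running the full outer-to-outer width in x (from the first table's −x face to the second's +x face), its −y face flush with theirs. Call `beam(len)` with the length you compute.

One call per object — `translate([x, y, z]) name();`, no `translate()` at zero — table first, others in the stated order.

table();
translate([994, 0, 0]) table();
translate([0, 0, 705]) beam(1608);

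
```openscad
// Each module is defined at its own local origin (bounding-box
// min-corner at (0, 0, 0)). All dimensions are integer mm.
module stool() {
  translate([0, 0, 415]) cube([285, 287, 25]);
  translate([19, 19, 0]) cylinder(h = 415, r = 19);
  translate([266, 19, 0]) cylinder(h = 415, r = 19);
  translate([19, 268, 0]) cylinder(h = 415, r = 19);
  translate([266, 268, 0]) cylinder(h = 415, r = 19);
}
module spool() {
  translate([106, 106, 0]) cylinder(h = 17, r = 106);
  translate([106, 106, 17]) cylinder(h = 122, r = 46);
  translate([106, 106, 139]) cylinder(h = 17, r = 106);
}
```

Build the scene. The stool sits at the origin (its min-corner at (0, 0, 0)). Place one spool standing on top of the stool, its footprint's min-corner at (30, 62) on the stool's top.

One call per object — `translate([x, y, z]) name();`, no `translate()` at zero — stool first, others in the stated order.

stool();
translate([30, 62, 440]) spool();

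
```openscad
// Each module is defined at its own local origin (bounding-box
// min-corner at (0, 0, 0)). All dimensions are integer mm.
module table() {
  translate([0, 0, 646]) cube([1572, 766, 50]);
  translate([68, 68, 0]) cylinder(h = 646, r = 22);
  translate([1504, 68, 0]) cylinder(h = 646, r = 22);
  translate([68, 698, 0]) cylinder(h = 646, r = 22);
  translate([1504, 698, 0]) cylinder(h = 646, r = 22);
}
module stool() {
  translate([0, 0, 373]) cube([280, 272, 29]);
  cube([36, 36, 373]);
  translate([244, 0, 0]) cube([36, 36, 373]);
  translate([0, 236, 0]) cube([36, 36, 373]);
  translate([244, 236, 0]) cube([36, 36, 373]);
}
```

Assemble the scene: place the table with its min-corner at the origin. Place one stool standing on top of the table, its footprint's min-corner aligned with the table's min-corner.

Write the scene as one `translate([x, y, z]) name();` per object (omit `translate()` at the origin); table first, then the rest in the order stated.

table();
translate([0, 0, 696]) stool();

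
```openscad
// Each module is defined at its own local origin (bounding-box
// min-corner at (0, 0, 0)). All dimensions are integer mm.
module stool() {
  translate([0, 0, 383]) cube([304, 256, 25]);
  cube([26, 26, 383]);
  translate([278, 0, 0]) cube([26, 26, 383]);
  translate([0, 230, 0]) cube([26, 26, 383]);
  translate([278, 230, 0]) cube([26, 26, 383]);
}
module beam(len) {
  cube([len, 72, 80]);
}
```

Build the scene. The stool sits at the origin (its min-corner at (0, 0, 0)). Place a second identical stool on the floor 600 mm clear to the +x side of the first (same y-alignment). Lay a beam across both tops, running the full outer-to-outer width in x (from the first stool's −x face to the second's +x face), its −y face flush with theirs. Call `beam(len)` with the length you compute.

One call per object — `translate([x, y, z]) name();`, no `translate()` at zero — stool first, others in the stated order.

stool();
translate([904, 0, 0]) stool();
translate([0, 0, 408]) beam(1208);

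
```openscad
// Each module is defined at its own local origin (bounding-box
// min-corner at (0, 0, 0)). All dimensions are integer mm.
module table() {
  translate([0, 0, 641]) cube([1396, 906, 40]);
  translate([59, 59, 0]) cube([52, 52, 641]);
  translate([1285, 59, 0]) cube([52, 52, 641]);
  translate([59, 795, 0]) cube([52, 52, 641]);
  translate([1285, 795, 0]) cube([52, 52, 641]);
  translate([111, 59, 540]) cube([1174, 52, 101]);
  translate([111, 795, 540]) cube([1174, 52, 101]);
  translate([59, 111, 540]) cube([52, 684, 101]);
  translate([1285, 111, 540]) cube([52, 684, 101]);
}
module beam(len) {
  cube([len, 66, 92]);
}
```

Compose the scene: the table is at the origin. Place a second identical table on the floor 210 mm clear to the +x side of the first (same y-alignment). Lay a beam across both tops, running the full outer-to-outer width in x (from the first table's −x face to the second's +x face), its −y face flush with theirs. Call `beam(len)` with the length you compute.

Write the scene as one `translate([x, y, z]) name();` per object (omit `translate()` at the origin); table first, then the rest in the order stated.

table();
translate([1606, 0, 0]) table();
translate([0, 0, 681]) beam(3002);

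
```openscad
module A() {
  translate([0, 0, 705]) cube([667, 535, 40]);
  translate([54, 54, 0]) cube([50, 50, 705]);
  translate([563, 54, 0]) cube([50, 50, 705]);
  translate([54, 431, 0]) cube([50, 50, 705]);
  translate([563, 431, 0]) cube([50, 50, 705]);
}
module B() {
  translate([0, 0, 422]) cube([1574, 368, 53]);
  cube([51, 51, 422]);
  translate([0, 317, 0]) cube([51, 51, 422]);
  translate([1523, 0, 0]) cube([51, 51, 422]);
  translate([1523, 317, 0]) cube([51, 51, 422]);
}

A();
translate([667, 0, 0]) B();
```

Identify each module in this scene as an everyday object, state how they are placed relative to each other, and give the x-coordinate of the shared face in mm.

A is a table. B is a bench. The bench is against the table's +x side, with their −y faces flush. The x-coordinate of the shared face is 667 mm.

The table's +x face and the bench's −x face are both at x = 667 mm.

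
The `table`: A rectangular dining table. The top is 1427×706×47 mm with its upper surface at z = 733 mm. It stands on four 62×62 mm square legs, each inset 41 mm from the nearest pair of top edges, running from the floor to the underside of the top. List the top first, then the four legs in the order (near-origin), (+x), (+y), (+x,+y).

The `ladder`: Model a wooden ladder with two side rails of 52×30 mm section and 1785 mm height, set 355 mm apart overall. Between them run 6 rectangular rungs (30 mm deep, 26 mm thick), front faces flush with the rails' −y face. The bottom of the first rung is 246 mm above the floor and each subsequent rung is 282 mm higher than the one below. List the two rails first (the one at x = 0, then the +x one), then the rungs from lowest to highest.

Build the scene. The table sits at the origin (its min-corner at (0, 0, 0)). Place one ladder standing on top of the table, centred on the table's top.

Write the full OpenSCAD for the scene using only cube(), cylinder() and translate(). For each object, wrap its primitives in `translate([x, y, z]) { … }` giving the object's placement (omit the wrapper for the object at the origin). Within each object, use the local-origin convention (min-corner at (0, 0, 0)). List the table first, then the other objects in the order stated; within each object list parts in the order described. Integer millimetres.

translate([0, 0, 686]) cube([1427, 706, 47]);
translate([41, 41, 0]) cube([62, 62, 686]);
translate([1324, 41, 0]) cube([62, 62, 686]);
translate([41, 603, 0]) cube([62, 62, 686]);
translate([1324, 603, 0]) cube([62, 62, 686]);
translate([536, 338, 733]) {
  cube([52, 30, 1785]);
  translate([303, 0, 0]) cube([52, 30, 1785]);
  translate([52, 0, 246]) cube([251, 30, 26]);
  translate([52, 0, 528]) cube([251, 30, 26]);
  translate([52, 0, 810]) cube([251, 30, 26]);
  translate([52, 0, 1092]) cube([251, 30, 26]);
  translate([52, 0, 1374]) cube([251, 30, 26]);
  translate([52, 0, 1656]) cube([251, 30, 26]);
}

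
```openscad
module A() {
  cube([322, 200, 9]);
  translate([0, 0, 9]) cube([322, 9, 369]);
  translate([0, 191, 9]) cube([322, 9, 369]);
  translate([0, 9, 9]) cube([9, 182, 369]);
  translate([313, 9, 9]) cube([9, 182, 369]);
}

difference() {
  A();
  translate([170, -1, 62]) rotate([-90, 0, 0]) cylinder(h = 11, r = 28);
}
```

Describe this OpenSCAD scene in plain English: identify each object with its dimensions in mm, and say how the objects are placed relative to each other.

A is an open storage box with external size 322×200×378 mm and wall thickness 9 mm (the base is also 9 mm thick). The base covers the whole footprint; the four walls stand on the base, with the y-facing walls full-width and the x-facing walls fitting between their inner faces.

The open box has a circular hole of radius 28 mm through its front wall, centred at (x = 170, z = 62).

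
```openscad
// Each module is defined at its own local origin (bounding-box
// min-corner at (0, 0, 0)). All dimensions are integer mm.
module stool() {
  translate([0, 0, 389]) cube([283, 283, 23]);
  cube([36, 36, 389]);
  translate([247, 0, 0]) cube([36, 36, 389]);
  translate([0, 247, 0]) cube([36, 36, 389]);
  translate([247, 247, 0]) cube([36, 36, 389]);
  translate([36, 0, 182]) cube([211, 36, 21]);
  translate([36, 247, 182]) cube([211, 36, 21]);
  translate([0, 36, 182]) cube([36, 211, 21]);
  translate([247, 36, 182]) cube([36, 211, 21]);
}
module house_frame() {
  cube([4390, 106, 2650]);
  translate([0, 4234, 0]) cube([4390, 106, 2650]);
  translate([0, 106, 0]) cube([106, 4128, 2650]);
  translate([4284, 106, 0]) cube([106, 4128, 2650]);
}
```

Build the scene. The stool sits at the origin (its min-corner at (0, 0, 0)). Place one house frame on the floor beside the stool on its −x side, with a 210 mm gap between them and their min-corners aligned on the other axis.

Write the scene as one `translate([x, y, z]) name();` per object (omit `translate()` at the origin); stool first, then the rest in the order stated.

stool();
translate([-4600, 0, 0]) house_frame();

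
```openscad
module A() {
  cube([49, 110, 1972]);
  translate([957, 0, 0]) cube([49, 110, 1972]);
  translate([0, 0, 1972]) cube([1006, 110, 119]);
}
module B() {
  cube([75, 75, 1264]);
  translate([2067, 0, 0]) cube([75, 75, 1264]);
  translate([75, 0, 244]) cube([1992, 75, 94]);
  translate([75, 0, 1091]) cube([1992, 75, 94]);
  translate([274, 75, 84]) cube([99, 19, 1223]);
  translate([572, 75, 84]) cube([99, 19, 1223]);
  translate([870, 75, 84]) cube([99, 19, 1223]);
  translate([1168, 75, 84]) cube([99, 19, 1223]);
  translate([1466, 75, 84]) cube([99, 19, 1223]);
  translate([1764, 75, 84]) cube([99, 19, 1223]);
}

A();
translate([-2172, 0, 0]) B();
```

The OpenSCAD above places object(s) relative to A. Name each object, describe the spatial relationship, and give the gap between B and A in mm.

A is a door frame. B is a fence section. The fence section is on the floor beside the door frame on its −x side. The gap between the fence section and the door frame is 30 mm.

The fence section's nearest face is 30 mm from the door frame's −x face.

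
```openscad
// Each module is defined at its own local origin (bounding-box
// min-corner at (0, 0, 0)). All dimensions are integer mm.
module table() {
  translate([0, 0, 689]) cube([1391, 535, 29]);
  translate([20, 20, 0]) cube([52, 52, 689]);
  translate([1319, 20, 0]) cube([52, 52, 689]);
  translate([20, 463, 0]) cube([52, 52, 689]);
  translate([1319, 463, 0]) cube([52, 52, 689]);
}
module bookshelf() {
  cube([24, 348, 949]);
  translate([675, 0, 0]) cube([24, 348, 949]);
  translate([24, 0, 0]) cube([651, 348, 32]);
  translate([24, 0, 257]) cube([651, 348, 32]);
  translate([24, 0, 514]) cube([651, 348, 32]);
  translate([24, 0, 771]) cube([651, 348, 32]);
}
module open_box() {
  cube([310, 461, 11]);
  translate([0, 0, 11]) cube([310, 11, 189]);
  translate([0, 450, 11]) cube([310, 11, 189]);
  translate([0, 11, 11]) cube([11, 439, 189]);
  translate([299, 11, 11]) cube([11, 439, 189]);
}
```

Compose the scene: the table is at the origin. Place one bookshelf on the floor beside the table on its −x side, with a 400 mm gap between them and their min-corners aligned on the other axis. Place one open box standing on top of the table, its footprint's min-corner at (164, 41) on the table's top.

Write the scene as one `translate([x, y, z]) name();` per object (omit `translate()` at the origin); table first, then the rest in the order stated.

table();
translate([-1099, 0, 0]) bookshelf();
translate([164, 41, 718]) open_box();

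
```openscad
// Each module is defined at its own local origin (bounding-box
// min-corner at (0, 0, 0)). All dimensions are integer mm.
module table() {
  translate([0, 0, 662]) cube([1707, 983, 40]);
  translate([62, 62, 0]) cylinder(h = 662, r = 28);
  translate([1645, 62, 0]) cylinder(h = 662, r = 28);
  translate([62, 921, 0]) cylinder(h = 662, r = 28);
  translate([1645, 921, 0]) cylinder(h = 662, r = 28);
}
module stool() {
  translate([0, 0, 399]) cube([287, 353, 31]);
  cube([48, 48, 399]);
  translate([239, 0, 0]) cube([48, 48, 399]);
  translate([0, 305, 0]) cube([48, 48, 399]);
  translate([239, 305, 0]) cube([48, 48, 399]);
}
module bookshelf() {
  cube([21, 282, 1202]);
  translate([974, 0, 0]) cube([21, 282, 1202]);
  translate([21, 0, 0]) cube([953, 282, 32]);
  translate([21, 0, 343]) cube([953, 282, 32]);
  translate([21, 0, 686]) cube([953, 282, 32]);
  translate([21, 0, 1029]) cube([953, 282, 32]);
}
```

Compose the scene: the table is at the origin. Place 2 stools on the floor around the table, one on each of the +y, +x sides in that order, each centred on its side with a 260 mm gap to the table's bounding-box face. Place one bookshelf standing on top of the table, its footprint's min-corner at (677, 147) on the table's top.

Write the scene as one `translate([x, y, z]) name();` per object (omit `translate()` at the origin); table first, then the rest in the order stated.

table();
translate([710, 1243, 0]) stool();
translate([1967, 315, 0]) stool();
translate([677, 147, 702]) bookshelf();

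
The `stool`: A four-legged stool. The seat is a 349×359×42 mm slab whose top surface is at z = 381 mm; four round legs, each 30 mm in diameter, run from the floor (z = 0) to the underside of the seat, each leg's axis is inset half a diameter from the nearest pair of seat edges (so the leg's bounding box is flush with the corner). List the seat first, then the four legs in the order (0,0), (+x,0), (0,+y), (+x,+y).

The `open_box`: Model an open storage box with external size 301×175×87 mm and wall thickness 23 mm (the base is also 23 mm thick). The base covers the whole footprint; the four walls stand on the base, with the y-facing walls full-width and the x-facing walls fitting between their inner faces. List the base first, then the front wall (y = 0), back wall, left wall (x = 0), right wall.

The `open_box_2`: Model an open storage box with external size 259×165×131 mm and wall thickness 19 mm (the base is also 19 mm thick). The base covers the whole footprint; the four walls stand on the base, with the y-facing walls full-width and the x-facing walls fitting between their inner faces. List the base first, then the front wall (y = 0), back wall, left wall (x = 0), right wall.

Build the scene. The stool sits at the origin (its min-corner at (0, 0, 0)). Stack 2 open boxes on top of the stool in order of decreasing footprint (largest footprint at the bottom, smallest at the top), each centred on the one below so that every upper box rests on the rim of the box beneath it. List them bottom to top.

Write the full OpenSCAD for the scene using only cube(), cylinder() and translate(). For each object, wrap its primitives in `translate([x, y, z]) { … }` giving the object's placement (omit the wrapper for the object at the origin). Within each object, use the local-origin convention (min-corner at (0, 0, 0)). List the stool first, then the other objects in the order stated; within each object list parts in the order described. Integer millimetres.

translate([0, 0, 339]) cube([349, 359, 42]);
translate([15, 15, 0]) cylinder(h = 339, r = 15);
translate([334, 15, 0]) cylinder(h = 339, r = 15);
translate([15, 344, 0]) cylinder(h = 339, r = 15);
translate([334, 344, 0]) cylinder(h = 339, r = 15);
translate([24, 92, 381]) {
  cube([301, 175, 23]);
  translate([0, 0, 23]) cube([301, 23, 64]);
  translate([0, 152, 23]) cube([301, 23, 64]);
  translate([0, 23, 23]) cube([23, 129, 64]);
  translate([278, 23, 23]) cube([23, 129, 64]);
}
translate([45, 97, 468]) {
  cube([259, 165, 19]);
  translate([0, 0, 19]) cube([259, 19, 112]);
  translate([0, 146, 19]) cube([259, 19, 112]);
  translate([0, 19, 19]) cube([19, 127, 112]);
  translate([240, 19, 19]) cube([19, 127, 112]);
}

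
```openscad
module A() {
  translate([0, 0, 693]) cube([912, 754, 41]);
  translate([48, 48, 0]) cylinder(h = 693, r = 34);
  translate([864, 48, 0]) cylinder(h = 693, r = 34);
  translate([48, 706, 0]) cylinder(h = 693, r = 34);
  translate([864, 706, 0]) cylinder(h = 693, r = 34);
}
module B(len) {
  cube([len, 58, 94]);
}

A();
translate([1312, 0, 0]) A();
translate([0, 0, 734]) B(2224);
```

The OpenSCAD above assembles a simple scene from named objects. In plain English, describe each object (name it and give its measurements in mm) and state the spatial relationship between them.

A is a table with a 912×754 mm rectangular top, 41 mm thick, top surface at z = 734 mm, supported by four round legs of 68 mm diameter, each leg's bounding box inset 14 mm from the nearest pair of top edges, running from the floor.

B is a rectangular beam 2224 mm long (x), 58 mm deep (y), 94 mm thick (z).

The beam spans the tops of two tables placed 400 mm apart, resting at z = 734 mm.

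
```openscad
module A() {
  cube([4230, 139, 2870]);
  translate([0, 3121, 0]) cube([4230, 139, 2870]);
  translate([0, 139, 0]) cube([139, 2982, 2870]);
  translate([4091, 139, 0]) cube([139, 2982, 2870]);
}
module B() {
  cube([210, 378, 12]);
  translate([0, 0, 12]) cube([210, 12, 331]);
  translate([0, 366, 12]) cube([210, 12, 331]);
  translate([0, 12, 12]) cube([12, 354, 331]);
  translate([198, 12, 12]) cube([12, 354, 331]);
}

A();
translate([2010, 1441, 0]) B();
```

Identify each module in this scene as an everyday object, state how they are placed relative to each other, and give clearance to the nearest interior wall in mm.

A is a house frame. B is an open box. The open box sits inside the house frame, centred. The clearance to the nearest interior wall is 1302 mm.

Clearances: x = 1871, y = 1302; minimum 1302 mm.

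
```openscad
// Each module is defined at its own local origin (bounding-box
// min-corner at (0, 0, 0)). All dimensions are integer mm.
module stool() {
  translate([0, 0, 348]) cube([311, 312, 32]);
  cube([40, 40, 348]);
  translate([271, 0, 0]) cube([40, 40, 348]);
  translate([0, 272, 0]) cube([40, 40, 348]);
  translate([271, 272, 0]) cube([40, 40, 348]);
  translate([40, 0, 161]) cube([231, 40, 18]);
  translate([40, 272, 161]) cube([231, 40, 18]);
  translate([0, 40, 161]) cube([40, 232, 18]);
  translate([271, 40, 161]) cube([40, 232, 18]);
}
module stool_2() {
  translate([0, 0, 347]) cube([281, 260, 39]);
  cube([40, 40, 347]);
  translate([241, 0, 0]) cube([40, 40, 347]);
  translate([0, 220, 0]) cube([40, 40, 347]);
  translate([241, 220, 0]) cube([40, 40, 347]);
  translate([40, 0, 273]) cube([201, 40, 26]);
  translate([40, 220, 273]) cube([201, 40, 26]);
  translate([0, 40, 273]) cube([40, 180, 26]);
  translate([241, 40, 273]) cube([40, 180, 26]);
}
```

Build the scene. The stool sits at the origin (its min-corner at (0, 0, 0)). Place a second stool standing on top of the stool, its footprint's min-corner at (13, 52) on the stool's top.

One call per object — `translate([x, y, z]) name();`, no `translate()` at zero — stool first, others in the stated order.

stool();
translate([13, 52, 380]) stool_2();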